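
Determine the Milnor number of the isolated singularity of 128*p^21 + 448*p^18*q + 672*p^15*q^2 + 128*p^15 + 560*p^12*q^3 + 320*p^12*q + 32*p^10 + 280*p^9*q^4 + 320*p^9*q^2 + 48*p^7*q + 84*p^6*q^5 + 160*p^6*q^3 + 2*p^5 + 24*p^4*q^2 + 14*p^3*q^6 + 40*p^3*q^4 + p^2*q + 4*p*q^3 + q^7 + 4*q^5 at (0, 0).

The Hessian of f at 0 is [[0, 0], [0, 0]] with rank 0, so corank 2. A Groebner basis of the Jacobian ideal J(f) in C{p,q} is {p^2*q^2 + 4*p^2/7 + 8*p*q^2/7, p^3 - 8*p^2/7 - 16*p*q^2/7, p*q/2 + q^3}; counting standard monomials gives mu = 8. Corank 2; j^3 = p^2*q has shape L^2 M (L != M), so D-series; mu = 8 gives D_8.

8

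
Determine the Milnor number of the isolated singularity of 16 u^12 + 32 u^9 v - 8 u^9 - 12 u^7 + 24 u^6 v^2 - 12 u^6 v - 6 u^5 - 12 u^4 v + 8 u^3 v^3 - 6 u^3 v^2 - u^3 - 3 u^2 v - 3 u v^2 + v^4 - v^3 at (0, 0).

The Hessian of f at 0 has rank 0. Corank 2; j^3 = -(u + v)^3 is a perfect cube, so E-series; the 4-jet and mu = 6 give E_6.

6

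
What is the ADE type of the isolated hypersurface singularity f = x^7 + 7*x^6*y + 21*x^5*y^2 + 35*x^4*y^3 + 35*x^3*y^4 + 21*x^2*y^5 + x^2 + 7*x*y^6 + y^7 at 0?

A6

The Hessian of f at 0 has rank 1. Corank 1: A-series; mu = 6 gives A_6.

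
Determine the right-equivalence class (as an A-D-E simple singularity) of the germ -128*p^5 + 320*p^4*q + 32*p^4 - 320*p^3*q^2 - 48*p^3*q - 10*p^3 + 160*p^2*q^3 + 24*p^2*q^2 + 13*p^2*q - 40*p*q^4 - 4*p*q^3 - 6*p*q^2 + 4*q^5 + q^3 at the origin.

The Hessian of f at 0 is [[0, 0], [0, 0]] with rank 0, so corank 2. A Groebner basis of the Jacobian ideal J(f) in C{p,q} is {q^3, p^2 - 3*q^2/11, p*q - 6*q^2/11}; counting standard monomials gives mu = 4. Corank 2; j^3 = -(2*p - q)*(5*p^2 - 4*p*q + q^2) splits into three distinct lines over C (the quadratic factor has nonzero discriminant), so D_4.

D4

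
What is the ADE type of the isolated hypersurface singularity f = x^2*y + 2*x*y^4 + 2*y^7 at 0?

D8

The Hessian of f at 0 is [[0, 0], [0, 0]] with rank 0, so corank 2. A Groebner basis of the Jacobian ideal J(f) in C{x,y} is {-x^2/6 + x*y^3, x*y + y^4, x^3, x^2*y}; counting standard monomials gives mu = 8. Corank 2; j^3 = x^2*y has shape L^2 M (L != M), so D-series; mu = 8 gives D_8.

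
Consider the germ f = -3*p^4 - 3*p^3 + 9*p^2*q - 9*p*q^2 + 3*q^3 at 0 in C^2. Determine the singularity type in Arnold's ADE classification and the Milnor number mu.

The Hessian of f at 0 has rank 0. Corank 2; j^3 = -3*(p - q)^3 is a perfect cube, so E-series; the 4-jet and mu = 6 give E_6.

Type E_6, Milnor number mu = 6.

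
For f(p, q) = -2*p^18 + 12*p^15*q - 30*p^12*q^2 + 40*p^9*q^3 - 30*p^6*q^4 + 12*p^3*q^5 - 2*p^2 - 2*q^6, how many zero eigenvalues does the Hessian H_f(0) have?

1

The Hessian at 0 is [[-4, 0], [0, 0]] of rank 1; hence corank 1.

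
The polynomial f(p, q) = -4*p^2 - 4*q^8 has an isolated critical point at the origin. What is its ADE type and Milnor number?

The Hessian of f at 0 has rank 1. Corank 1: A-series; mu = 7 gives A_7.

Type A7, Milnor number mu = 7.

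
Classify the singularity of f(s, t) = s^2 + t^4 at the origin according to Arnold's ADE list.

A_{3}

The Hessian of f at 0 has rank 1. Corank 1: A-series; mu = 3 gives A_3.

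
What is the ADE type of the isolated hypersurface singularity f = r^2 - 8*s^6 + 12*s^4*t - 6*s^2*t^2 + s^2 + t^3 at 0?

The Hessian of f at 0 has rank 2. Corank 1: A-series; mu = 2 gives A_2.

A_2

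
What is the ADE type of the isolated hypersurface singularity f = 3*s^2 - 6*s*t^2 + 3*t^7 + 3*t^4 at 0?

A_{6}

The Hessian of f at 0 is [[6, 0], [0, 0]] with rank 1, so corank 1. A Groebner basis of the Jacobian ideal J(f) in C{s,t} is {s^3, -s + t^2}; counting standard monomials gives mu = 6. Corank 1: A-series; mu = 6 gives A_6.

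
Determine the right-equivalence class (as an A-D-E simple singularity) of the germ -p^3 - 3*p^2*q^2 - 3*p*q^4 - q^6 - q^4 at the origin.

E_{6}

The Hessian of f at 0 has rank 0. Corank 2; j^3 = -p^3 is a perfect cube, so E-series; the 4-jet and mu = 6 give E_6.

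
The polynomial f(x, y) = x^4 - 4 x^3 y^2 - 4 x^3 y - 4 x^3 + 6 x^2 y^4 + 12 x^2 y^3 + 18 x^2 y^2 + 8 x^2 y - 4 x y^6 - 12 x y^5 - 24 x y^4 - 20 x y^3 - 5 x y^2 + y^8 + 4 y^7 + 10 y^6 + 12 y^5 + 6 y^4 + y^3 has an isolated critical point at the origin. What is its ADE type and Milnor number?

Type D_5, Milnor number mu = 5.

The Hessian of f at 0 has rank 0. Corank 2; j^3 = -(x - y)*(2*x - y)^2 has shape L^2 M (L != M), so D-series; mu = 5 gives D_5.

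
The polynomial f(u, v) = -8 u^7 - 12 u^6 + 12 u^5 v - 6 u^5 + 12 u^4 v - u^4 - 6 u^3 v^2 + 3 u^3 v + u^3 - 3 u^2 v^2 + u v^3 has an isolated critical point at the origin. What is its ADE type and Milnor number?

Type E7, Milnor number mu = 7.

The Hessian of f at 0 has rank 0. Corank 2; j^3 = u^3 is a perfect cube, so E-series; the 4-jet and mu = 7 give E_7.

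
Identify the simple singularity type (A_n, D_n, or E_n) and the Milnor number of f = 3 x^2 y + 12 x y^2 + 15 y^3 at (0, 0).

Type D_{4}, Milnor number mu = 4.

The Hessian of f at 0 is [[0, 0], [0, 0]] with rank 0, so corank 2. A Groebner basis of the Jacobian ideal J(f) in C{x,y} is {y^3, x^2 - y^2, x*y + 2*y^2}; counting standard monomials gives mu = 4. Corank 2; j^3 = 3*y*(x^2 + 4*x*y + 5*y^2) splits into three distinct lines over C (the quadratic factor has nonzero discriminant), so D_4.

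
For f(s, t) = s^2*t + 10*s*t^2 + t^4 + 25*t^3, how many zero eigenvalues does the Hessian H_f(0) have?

2

The Hessian at 0 is [[0, 0], [0, 0]] of rank 0; hence corank 2.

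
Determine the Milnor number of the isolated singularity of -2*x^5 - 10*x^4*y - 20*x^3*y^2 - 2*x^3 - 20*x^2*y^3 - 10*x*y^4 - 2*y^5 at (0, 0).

8

The Hessian of f at 0 has rank 0. Corank 2; j^3 = -2*x^3 is a perfect cube, so E-series; the 5-jet and mu = 8 give E_8.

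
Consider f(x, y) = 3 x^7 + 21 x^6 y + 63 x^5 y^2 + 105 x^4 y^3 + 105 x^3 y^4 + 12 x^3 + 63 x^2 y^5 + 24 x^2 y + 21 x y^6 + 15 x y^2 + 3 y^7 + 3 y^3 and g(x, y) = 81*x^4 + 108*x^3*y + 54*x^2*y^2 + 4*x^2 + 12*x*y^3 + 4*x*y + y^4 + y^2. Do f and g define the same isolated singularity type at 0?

No.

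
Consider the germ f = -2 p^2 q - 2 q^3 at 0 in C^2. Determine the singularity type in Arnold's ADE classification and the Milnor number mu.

The Hessian of f at 0 is [[0, 0], [0, 0]] with rank 0, so corank 2. A Groebner basis of the Jacobian ideal J(f) in C{p,q} is {q^3, p^2 + 3*q^2, p*q}; counting standard monomials gives mu = 4. Corank 2; j^3 = -2*q*(p^2 + q^2) splits into three distinct lines over C (the quadratic factor has nonzero discriminant), so D_4.

Type D4, Milnor number mu = 4.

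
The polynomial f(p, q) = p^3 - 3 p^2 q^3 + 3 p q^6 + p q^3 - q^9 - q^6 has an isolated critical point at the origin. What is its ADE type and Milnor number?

Type E7, Milnor number mu = 7.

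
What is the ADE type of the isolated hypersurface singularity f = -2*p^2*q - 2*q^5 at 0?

The Hessian of f at 0 has rank 0. Corank 2; j^3 = -2*p^2*q has shape L^2 M (L != M), so D-series; mu = 6 gives D_6.

D_{6}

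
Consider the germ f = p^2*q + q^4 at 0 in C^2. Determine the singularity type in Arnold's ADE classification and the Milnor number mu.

Type D_5, Milnor number mu = 5.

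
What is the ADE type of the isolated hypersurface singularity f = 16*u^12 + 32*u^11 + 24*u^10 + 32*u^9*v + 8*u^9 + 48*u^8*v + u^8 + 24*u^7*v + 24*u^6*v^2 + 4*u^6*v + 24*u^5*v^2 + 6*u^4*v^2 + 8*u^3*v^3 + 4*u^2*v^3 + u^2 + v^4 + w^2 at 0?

A3

The Hessian of f at 0 has rank 2. Corank 1: A-series; mu = 3 gives A_3.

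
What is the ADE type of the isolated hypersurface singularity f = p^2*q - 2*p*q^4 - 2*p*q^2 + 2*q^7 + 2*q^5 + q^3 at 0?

The Hessian of f at 0 is [[0, 0], [0, 0]] with rank 0, so corank 2. A Groebner basis of the Jacobian ideal J(f) in C{p,q} is {p^2/6 + p*q^3 - 4*p*q/3 + 7*q^2/6, -p*q + q^4 + q^2, p^3 - 3*p*q^2 + 2*q^3, p^2*q - 2*p*q^2 + q^3}; counting standard monomials gives mu = 8. Corank 2; j^3 = q*(p - q)^2 has shape L^2 M (L != M), so D-series; mu = 8 gives D_8.

D_8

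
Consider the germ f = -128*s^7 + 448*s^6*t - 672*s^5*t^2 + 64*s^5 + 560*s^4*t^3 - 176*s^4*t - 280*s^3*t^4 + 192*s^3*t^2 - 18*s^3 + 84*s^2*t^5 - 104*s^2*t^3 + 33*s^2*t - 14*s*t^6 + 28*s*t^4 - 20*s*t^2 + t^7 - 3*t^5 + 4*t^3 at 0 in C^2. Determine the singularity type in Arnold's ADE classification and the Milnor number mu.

The Hessian of f at 0 has rank 0. Corank 2; j^3 = -(2*s - t)*(3*s - 2*t)^2 has shape L^2 M (L != M), so D-series; mu = 6 gives D_6.

Type D_{6}, Milnor number mu = 6.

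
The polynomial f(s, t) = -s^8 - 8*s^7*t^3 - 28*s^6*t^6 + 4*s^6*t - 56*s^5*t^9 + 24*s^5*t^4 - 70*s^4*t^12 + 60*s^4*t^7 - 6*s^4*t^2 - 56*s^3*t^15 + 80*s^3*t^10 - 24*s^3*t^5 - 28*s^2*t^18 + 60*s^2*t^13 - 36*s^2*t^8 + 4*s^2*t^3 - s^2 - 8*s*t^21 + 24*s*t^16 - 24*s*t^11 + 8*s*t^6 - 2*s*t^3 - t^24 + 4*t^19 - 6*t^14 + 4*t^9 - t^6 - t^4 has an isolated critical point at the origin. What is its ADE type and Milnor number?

Type A_3, Milnor number mu = 3.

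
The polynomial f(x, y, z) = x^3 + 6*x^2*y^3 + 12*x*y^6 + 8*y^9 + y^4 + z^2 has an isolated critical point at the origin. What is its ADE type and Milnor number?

The Hessian of f at 0 has rank 1. Corank 2; j^3 = x^3 is a perfect cube, so E-series; the 4-jet and mu = 6 give E_6.

Type E6, Milnor number mu = 6.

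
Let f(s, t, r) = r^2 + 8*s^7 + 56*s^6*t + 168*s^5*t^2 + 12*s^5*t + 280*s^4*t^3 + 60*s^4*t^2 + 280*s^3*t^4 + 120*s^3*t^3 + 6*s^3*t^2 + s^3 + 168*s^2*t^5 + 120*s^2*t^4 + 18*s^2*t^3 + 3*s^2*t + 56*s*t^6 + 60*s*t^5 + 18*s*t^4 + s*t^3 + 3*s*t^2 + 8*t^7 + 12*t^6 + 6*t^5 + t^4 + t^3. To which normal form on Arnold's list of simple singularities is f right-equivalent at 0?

The Hessian of f at 0 has rank 1. Corank 2; j^3 = (s + t)^3 is a perfect cube, so E-series; the 4-jet and mu = 7 give E_7.

E_{7}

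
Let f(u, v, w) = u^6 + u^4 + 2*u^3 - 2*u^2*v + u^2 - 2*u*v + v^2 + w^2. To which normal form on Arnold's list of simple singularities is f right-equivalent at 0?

A_5

The Hessian of f at 0 is [[2, -2, 0], [-2, 2, 0], [0, 0, 2]] with rank 2, so corank 1. A Groebner basis of the Jacobian ideal J(f) in C{u,v,w} is {u*v^2 + 3*u*v + u - 2*v^2 - v, 5*u*v + 2*u + v^3 - 3*v^2 - 2*v, u^2 + u - v, w}; counting standard monomials gives mu = 5. Corank 1: A-series; mu = 5 gives A_5.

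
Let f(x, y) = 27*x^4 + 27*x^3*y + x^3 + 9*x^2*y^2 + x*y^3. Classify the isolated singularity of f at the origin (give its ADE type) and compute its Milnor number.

The Hessian of f at 0 has rank 0. Corank 2; j^3 = x^3 is a perfect cube, so E-series; the 4-jet and mu = 7 give E_7.

Type E_7, Milnor number mu = 7.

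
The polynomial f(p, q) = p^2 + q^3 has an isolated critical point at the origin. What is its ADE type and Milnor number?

Type A2, Milnor number mu = 2.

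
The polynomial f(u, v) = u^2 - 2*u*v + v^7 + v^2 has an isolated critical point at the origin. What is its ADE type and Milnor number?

Type A_{6}, Milnor number mu = 6.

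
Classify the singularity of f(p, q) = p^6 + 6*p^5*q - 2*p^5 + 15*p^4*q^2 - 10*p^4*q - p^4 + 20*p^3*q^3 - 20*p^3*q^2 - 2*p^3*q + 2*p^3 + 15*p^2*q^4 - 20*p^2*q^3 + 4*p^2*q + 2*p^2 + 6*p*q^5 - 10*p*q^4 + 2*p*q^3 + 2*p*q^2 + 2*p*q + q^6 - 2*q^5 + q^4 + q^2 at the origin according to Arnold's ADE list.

A_1

The Hessian of f at 0 has rank 2. Corank 0: nondegenerate Morse point, so A_1.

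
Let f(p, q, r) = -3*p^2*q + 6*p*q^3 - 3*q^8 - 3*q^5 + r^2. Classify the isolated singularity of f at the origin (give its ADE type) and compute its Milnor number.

Type D_9, Milnor number mu = 9.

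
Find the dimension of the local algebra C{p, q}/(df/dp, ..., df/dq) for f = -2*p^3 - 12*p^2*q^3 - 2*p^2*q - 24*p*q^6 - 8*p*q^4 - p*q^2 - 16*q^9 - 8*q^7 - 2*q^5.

The Hessian of f at 0 is [[0, 0], [0, 0]] with rank 0, so corank 2. A Groebner basis of the Jacobian ideal J(f) in C{p,q} is {q^3, p^2 + q^2/2, p*q - q^2/2}; counting standard monomials gives mu = 4. Corank 2; j^3 = -p*(2*p^2 + 2*p*q + q^2) splits into three distinct lines over C (the quadratic factor has nonzero discriminant), so D_4.

4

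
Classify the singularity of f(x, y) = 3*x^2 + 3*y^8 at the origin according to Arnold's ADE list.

The Hessian of f at 0 is [[6, 0], [0, 0]] with rank 1, so corank 1. A Groebner basis of the Jacobian ideal J(f) in C{x,y} is {y^7, x}; counting standard monomials gives mu = 7. Corank 1: A-series; mu = 7 gives A_7.

A_7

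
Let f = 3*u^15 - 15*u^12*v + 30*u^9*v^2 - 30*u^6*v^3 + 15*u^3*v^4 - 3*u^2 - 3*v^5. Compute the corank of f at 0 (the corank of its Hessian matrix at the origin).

1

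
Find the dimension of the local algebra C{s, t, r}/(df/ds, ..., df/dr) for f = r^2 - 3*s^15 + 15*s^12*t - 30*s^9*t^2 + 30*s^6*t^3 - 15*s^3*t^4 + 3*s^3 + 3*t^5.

8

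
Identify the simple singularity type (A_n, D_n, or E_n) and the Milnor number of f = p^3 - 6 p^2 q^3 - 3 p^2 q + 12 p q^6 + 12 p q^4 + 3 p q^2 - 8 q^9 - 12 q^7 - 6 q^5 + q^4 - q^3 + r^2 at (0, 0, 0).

The Hessian of f at 0 is [[0, 0, 0], [0, 0, 0], [0, 0, 2]] with rank 1, so corank 2. A Groebner basis of the Jacobian ideal J(f) in C{p,q,r} is {q^3, p^2 - 2*p*q + q^2, r}; counting standard monomials gives mu = 6. Corank 2; j^3 = (p - q)^3 is a perfect cube, so E-series; the 4-jet and mu = 6 give E_6.

Type E_6, Milnor number mu = 6.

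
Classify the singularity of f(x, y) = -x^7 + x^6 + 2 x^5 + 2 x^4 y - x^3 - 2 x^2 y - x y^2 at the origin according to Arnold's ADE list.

The Hessian of f at 0 has rank 0. Corank 2; j^3 = -x*(x + y)^2 has shape L^2 M (L != M), so D-series; mu = 7 gives D_7.

D_{7}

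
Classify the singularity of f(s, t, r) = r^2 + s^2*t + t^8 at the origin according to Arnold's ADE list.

The Hessian of f at 0 has rank 1. Corank 2; j^3 = s^2*t has shape L^2 M (L != M), so D-series; mu = 9 gives D_9.

D9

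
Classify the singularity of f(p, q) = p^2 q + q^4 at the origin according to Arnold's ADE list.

D_{5}

The Hessian of f at 0 is [[0, 0], [0, 0]] with rank 0, so corank 2. A Groebner basis of the Jacobian ideal J(f) in C{p,q} is {p^3, p^2/4 + q^3, p*q}; counting standard monomials gives mu = 5. Corank 2; j^3 = p^2*q has shape L^2 M (L != M), so D-series; mu = 5 gives D_5.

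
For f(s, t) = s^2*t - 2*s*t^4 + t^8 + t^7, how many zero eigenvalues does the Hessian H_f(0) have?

Hessian at 0 has rank 0.

2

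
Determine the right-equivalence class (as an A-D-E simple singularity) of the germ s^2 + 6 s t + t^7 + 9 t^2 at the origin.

A_{6}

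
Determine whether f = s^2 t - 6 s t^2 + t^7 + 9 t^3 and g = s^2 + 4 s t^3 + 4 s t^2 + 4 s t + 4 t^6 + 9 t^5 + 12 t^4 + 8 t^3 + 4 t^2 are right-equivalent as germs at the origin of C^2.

The Hessian of f at 0 is [[0, 0], [0, 0]] with rank 0, so corank 2. A Groebner basis of the Jacobian ideal J(f) in C{s,t} is {s^2/7 + t^6 - 9*t^2/7, s^3 - 27*t^3, s*t - 3*t^2}; counting standard monomials gives mu = 8. Corank 2; j^3 = t*(s - 3*t)^2 has shape L^2 M (L != M), so D-series; mu = 8 gives D_8. The Hessian of g at 0 is [[2, 4], [4, 8]] with rank 1, so corank 1. A Groebner basis of the Jacobian ideal J(g) in C{s,t} is {s/2 + t^3 + t^2 + t, s^2 + 4*s + 4*t^2 + 8*t, s*t - s - 2*t}; counting standard monomials gives mu = 4. Corank 1: A-series; mu = 4 gives A_4. f is D_8 but g is A_4, hence not right-equivalent.

No.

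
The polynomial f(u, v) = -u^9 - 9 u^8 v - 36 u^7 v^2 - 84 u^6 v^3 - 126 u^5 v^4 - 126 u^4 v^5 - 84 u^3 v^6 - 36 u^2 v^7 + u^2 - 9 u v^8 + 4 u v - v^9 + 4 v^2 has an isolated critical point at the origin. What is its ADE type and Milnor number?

Type A8, Milnor number mu = 8.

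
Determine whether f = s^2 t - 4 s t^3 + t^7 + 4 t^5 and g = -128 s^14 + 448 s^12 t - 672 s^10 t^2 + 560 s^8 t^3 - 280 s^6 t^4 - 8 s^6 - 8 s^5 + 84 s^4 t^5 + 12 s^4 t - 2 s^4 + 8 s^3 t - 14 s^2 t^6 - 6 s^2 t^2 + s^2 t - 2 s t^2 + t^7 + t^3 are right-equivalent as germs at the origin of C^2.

Yes.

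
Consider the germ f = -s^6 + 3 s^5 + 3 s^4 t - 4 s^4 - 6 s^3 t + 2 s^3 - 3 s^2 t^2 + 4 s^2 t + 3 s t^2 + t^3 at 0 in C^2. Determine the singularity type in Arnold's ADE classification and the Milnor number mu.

Type D_4, Milnor number mu = 4.

The Hessian of f at 0 is [[0, 0], [0, 0]] with rank 0, so corank 2. A Groebner basis of the Jacobian ideal J(f) in C{s,t} is {t^3, s^2 - 3*t^2/2, s*t + 3*t^2/2}; counting standard monomials gives mu = 4. Corank 2; j^3 = (s + t)*(2*s^2 + 2*s*t + t^2) splits into three distinct lines over C (the quadratic factor has nonzero discriminant), so D_4.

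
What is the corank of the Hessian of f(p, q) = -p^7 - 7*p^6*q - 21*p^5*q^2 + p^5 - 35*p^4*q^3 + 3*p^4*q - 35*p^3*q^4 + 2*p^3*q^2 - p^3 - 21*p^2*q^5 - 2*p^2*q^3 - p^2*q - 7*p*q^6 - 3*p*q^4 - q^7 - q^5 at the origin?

2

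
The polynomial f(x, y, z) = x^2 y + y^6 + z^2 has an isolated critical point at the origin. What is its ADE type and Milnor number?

The Hessian of f at 0 has rank 1. Corank 2; j^3 = x^2*y has shape L^2 M (L != M), so D-series; mu = 7 gives D_7.

Type D_{7}, Milnor number mu = 7.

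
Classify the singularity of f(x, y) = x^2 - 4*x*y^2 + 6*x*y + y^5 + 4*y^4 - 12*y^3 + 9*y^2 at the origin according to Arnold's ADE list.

A_4

The Hessian of f at 0 has rank 1. Corank 1: A-series; mu = 4 gives A_4.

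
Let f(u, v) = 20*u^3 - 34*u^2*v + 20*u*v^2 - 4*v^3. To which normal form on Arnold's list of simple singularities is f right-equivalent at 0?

The Hessian of f at 0 is [[0, 0], [0, 0]] with rank 0, so corank 2. A Groebner basis of the Jacobian ideal J(f) in C{u,v} is {v^3, u^2 - 2*v^2/11, u*v - 5*v^2/11}; counting standard monomials gives mu = 4. Corank 2; j^3 = 2*(2*u - v)*(5*u^2 - 6*u*v + 2*v^2) splits into three distinct lines over C (the quadratic factor has nonzero discriminant), so D_4.

D_4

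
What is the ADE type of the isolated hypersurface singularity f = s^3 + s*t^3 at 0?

E7

The Hessian of f at 0 is [[0, 0], [0, 0]] with rank 0, so corank 2. A Groebner basis of the Jacobian ideal J(f) in C{s,t} is {s^3, s*t^2, 3*s^2 + t^3}; counting standard monomials gives mu = 7. Corank 2; j^3 = s^3 is a perfect cube, so E-series; the 4-jet and mu = 7 give E_7.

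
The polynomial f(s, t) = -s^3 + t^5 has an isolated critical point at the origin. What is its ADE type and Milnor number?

Type E_8, Milnor number mu = 8.

The Hessian of f at 0 is [[0, 0], [0, 0]] with rank 0, so corank 2. A Groebner basis of the Jacobian ideal J(f) in C{s,t} is {t^4, s^2}; counting standard monomials gives mu = 8. Corank 2; j^3 = -s^3 is a perfect cube, so E-series; the 5-jet and mu = 8 give E_8.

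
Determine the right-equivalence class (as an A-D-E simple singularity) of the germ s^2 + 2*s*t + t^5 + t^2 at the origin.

A_4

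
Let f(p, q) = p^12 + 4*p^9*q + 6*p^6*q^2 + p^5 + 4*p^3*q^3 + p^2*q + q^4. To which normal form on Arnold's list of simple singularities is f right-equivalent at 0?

D_{5}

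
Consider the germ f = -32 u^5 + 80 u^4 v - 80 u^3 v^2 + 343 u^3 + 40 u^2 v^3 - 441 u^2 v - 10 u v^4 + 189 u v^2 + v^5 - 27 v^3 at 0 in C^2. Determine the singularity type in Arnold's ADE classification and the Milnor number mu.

Type E8, Milnor number mu = 8.

The Hessian of f at 0 has rank 0. Corank 2; j^3 = (7*u - 3*v)^3 is a perfect cube, so E-series; the 5-jet and mu = 8 give E_8.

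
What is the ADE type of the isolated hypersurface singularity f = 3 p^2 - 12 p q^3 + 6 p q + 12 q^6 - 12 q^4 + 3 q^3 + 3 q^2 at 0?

A2

The Hessian of f at 0 has rank 1. Corank 1: A-series; mu = 2 gives A_2.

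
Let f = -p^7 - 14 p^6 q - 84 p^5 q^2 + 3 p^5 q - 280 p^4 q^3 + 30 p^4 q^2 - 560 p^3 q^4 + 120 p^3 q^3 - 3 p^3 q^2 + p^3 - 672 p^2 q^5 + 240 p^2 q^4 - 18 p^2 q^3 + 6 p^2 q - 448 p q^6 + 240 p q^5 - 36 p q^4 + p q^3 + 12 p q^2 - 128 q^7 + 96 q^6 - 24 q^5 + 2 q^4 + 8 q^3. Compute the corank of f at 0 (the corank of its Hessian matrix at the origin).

Hessian at 0 has rank 0.

2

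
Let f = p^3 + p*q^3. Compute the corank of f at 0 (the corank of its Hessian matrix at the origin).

The Hessian at 0 is [[0, 0], [0, 0]] of rank 0; hence corank 2.

2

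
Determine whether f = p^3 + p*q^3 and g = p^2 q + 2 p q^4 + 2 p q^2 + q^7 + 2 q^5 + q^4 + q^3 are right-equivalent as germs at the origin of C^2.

No.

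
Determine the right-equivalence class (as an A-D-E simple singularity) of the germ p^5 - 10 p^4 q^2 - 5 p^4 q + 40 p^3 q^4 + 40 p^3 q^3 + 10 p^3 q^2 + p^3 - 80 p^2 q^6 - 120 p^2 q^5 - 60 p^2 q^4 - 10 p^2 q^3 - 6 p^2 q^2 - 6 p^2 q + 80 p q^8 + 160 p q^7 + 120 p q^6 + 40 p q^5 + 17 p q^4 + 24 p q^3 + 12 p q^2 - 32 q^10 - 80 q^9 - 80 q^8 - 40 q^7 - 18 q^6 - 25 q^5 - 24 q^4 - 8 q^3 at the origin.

The Hessian of f at 0 is [[0, 0], [0, 0]] with rank 0, so corank 2. A Groebner basis of the Jacobian ideal J(f) in C{p,q} is {7*p^2/16 + p*q^3 - 7*p*q^2/4 - 7*p*q/4 + 7*q^3/2 + 7*q^2/4, p^2/4 - p*q^2 - p*q + q^4 + 2*q^3 + q^2, p^3 - 3*p^2/2 - 6*p*q^2 + 6*p*q + 4*q^3 - 6*q^2, p^2*q - p^2/4 - 3*p*q^2 + p*q + 2*q^3 - q^2}; counting standard monomials gives mu = 8. Corank 2; j^3 = (p - 2*q)^3 is a perfect cube, so E-series; the 5-jet and mu = 8 give E_8.

E8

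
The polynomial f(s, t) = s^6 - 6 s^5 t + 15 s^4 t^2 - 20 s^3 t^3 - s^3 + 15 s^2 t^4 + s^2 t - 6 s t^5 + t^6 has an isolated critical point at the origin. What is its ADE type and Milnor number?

The Hessian of f at 0 is [[0, 0], [0, 0]] with rank 0, so corank 2. A Groebner basis of the Jacobian ideal J(f) in C{s,t} is {s*t/6 + t^5, s*t^2, s^2 - s*t}; counting standard monomials gives mu = 7. Corank 2; j^3 = -s^2*(s - t) has shape L^2 M (L != M), so D-series; mu = 7 gives D_7.

Type D_{7}, Milnor number mu = 7.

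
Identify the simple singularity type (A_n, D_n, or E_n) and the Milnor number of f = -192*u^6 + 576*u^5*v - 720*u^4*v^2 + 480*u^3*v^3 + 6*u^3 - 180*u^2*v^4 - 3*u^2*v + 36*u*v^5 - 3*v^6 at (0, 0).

Type D7, Milnor number mu = 7.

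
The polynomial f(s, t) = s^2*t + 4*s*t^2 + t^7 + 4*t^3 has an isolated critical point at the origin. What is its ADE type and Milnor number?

Type D_{8}, Milnor number mu = 8.

The Hessian of f at 0 has rank 0. Corank 2; j^3 = t*(s + 2*t)^2 has shape L^2 M (L != M), so D-series; mu = 8 gives D_8.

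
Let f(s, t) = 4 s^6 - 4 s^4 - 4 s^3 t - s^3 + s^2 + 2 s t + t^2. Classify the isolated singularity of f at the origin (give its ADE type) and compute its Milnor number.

Type A2, Milnor number mu = 2.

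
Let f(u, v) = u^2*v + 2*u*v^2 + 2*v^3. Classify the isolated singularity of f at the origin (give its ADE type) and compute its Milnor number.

Type D_{4}, Milnor number mu = 4.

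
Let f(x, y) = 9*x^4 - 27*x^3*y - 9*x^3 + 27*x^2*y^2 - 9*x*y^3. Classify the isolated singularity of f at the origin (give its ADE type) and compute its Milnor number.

The Hessian of f at 0 is [[0, 0], [0, 0]] with rank 0, so corank 2. A Groebner basis of the Jacobian ideal J(f) in C{x,y} is {3*x^2 + y^4 + y^3, x^3, x^2*y - x^2 - y^3/3, -2*x^2 + x*y^2 - 2*y^3/3}; counting standard monomials gives mu = 7. Corank 2; j^3 = -9*x^3 is a perfect cube, so E-series; the 4-jet and mu = 7 give E_7.

Type E_7, Milnor number mu = 7.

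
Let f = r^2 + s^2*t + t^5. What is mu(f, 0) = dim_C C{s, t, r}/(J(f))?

6

The Hessian of f at 0 has rank 1. Corank 2; j^3 = s^2*t has shape L^2 M (L != M), so D-series; mu = 6 gives D_6.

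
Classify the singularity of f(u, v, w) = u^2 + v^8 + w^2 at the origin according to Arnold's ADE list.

A7

The Hessian of f at 0 has rank 2. Corank 1: A-series; mu = 7 gives A_7.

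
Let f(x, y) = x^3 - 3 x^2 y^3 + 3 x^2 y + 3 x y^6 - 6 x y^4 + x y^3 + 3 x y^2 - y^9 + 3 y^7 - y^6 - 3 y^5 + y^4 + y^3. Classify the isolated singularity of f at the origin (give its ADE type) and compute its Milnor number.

Type E_{7}, Milnor number mu = 7.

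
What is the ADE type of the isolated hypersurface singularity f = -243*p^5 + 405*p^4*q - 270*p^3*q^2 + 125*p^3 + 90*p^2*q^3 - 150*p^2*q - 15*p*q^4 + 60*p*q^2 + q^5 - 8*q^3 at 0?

E_{8}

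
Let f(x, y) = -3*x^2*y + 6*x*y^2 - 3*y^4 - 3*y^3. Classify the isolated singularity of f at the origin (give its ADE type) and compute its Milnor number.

Type D_5, Milnor number mu = 5.

The Hessian of f at 0 has rank 0. Corank 2; j^3 = -3*y*(x - y)^2 has shape L^2 M (L != M), so D-series; mu = 5 gives D_5.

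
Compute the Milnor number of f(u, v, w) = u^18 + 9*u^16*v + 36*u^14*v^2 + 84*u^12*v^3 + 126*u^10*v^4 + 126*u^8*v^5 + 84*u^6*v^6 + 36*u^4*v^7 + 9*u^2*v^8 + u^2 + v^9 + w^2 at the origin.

8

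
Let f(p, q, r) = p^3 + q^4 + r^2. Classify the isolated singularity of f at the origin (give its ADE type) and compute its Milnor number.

The Hessian of f at 0 has rank 1. Corank 2; j^3 = p^3 is a perfect cube, so E-series; the 4-jet and mu = 6 give E_6.

Type E_6, Milnor number mu = 6.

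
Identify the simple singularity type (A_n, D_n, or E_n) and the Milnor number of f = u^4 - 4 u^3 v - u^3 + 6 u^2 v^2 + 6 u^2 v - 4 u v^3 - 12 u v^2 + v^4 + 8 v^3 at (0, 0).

Type E6, Milnor number mu = 6.

The Hessian of f at 0 is [[0, 0], [0, 0]] with rank 0, so corank 2. A Groebner basis of the Jacobian ideal J(f) in C{u,v} is {v^4, u*v^2 - 5*v^3/3, u^2 - 4*u*v + 4*v^2}; counting standard monomials gives mu = 6. Corank 2; j^3 = -(u - 2*v)^3 is a perfect cube, so E-series; the 4-jet and mu = 6 give E_6.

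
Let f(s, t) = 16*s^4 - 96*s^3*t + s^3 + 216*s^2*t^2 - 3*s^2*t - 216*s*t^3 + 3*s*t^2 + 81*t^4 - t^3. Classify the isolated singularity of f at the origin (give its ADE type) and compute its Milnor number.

The Hessian of f at 0 is [[0, 0], [0, 0]] with rank 0, so corank 2. A Groebner basis of the Jacobian ideal J(f) in C{s,t} is {t^4, s*t^2 - 7*t^3/6, s^2 - 2*s*t + t^2}; counting standard monomials gives mu = 6. Corank 2; j^3 = (s - t)^3 is a perfect cube, so E-series; the 4-jet and mu = 6 give E_6.

Type E_6, Milnor number mu = 6.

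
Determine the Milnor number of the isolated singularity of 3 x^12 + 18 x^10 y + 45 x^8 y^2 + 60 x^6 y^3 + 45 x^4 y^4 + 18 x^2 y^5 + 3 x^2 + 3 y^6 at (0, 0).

The Hessian of f at 0 has rank 1. Corank 1: A-series; mu = 5 gives A_5.

5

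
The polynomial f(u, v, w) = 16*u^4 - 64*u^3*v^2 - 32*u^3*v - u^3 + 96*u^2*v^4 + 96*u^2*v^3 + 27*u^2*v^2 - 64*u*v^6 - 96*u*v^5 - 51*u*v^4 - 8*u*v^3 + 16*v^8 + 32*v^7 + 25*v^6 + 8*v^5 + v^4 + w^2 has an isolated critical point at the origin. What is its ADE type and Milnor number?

Type E_{6}, Milnor number mu = 6.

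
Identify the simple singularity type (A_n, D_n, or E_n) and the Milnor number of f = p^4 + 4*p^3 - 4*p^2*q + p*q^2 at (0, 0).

Type D5, Milnor number mu = 5.

The Hessian of f at 0 has rank 0. Corank 2; j^3 = p*(2*p - q)^2 has shape L^2 M (L != M), so D-series; mu = 5 gives D_5.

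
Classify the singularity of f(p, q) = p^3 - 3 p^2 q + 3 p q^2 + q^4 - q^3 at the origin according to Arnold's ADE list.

The Hessian of f at 0 has rank 0. Corank 2; j^3 = (p - q)^3 is a perfect cube, so E-series; the 4-jet and mu = 6 give E_6.

E_6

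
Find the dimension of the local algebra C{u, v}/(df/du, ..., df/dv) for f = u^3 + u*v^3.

7

The Hessian of f at 0 has rank 0. Corank 2; j^3 = u^3 is a perfect cube, so E-series; the 4-jet and mu = 7 give E_7.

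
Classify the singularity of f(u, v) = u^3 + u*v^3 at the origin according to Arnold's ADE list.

E_{7}

The Hessian of f at 0 has rank 0. Corank 2; j^3 = u^3 is a perfect cube, so E-series; the 4-jet and mu = 7 give E_7.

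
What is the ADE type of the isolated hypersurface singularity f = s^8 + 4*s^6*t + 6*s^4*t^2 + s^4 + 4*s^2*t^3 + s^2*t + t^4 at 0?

The Hessian of f at 0 has rank 0. Corank 2; j^3 = s^2*t has shape L^2 M (L != M), so D-series; mu = 5 gives D_5.

D5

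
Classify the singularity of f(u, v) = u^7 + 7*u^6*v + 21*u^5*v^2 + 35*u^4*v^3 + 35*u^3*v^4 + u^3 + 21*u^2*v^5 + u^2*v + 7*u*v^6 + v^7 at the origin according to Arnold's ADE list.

The Hessian of f at 0 is [[0, 0], [0, 0]] with rank 0, so corank 2. A Groebner basis of the Jacobian ideal J(f) in C{u,v} is {-u*v/7 + v^6, u*v^2, u^2 + u*v}; counting standard monomials gives mu = 8. Corank 2; j^3 = u^2*(u + v) has shape L^2 M (L != M), so D-series; mu = 8 gives D_8.

D_8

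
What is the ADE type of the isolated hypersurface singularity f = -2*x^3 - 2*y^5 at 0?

E8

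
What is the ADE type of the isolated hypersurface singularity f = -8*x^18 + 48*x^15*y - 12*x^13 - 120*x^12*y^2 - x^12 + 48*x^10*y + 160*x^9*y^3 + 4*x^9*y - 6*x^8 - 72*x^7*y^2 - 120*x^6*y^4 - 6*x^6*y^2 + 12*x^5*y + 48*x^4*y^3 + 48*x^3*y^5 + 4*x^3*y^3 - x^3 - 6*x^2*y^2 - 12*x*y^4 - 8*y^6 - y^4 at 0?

E_6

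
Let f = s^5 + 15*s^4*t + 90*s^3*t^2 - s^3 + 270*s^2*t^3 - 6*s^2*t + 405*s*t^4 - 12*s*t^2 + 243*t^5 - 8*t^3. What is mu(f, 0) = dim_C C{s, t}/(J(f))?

8

The Hessian of f at 0 is [[0, 0], [0, 0]] with rank 0, so corank 2. A Groebner basis of the Jacobian ideal J(f) in C{s,t} is {t^5, s*t^3 + 9*t^4/4, s^2 + 4*s*t + 4*t^2}; counting standard monomials gives mu = 8. Corank 2; j^3 = -(s + 2*t)^3 is a perfect cube, so E-series; the 5-jet and mu = 8 give E_8.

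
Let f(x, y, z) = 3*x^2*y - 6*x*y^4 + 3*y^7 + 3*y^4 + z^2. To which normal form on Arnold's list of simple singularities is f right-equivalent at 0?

D5

The Hessian of f at 0 has rank 1. Corank 2; j^3 = 3*x^2*y has shape L^2 M (L != M), so D-series; mu = 5 gives D_5.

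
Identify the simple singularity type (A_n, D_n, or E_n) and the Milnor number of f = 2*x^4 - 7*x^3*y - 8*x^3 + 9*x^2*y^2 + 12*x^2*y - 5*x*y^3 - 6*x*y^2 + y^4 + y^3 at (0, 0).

Type E7, Milnor number mu = 7.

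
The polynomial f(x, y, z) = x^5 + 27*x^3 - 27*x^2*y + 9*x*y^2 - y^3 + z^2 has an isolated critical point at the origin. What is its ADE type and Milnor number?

The Hessian of f at 0 is [[0, 0, 0], [0, 0, 0], [0, 0, 2]] with rank 1, so corank 2. A Groebner basis of the Jacobian ideal J(f) in C{x,y,z} is {y^5, x*y^3 - y^4/4, x^2 - 2*x*y/3 + y^2/9, z}; counting standard monomials gives mu = 8. Corank 2; j^3 = (3*x - y)^3 is a perfect cube, so E-series; the 5-jet and mu = 8 give E_8.

Type E_{8}, Milnor number mu = 8.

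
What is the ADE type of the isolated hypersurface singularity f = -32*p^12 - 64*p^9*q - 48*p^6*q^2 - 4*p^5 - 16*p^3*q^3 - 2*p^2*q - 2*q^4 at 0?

D_{5}

The Hessian of f at 0 has rank 0. Corank 2; j^3 = -2*p^2*q has shape L^2 M (L != M), so D-series; mu = 5 gives D_5.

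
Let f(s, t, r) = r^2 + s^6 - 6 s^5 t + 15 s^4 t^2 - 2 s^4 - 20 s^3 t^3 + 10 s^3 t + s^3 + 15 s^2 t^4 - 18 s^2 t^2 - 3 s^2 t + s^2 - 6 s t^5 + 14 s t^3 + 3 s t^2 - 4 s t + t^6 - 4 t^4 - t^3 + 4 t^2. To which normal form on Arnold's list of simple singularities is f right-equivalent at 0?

A2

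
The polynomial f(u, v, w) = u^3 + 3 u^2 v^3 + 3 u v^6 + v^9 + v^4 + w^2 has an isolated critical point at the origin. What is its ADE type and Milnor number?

Type E6, Milnor number mu = 6.

The Hessian of f at 0 has rank 1. Corank 2; j^3 = u^3 is a perfect cube, so E-series; the 4-jet and mu = 6 give E_6.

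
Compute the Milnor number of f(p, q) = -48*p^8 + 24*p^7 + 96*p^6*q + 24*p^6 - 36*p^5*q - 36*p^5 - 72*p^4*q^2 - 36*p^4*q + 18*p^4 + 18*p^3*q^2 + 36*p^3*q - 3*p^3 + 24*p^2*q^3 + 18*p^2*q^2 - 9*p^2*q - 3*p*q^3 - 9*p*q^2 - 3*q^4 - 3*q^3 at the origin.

The Hessian of f at 0 is [[0, 0], [0, 0]] with rank 0, so corank 2. A Groebner basis of the Jacobian ideal J(f) in C{p,q} is {-3*p^2/26 - 3*p*q/13 + q^4 - q^3/26 - 3*q^2/26, p^3 - 21*p^2/26 - 21*p*q/13 + 19*q^3/26 - 21*q^2/26, p^2*q + p^2/2 + p*q - 5*q^3/6 + q^2/2, -3*p^2/13 + p*q^2 - 6*p*q/13 + 12*q^3/13 - 3*q^2/13}; counting standard monomials gives mu = 7. Corank 2; j^3 = -3*(p + q)^3 is a perfect cube, so E-series; the 4-jet and mu = 7 give E_7.

7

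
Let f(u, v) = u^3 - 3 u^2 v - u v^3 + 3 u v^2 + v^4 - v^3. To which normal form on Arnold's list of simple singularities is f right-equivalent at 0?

E_7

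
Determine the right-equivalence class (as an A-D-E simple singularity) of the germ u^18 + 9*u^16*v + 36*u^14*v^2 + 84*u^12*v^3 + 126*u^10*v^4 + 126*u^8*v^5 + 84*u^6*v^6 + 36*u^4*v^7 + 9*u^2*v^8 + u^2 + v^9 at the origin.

A_{8}

The Hessian of f at 0 has rank 1. Corank 1: A-series; mu = 8 gives A_8.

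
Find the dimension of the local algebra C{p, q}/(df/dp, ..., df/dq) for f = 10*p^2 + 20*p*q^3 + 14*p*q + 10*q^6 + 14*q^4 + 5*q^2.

1

The Hessian of f at 0 has rank 2. Corank 0: nondegenerate Morse point, so A_1.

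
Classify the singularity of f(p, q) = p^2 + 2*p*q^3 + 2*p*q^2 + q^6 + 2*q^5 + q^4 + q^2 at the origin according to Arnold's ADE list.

The Hessian of f at 0 has rank 2. Corank 0: nondegenerate Morse point, so A_1.

A_1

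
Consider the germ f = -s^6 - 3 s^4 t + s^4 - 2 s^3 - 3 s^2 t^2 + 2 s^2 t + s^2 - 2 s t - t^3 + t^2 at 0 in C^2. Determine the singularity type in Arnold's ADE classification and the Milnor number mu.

Type A_{2}, Milnor number mu = 2.

The Hessian of f at 0 is [[2, -2], [-2, 2]] with rank 1, so corank 1. A Groebner basis of the Jacobian ideal J(f) in C{s,t} is {t^2, s - t}; counting standard monomials gives mu = 2. Corank 1: A-series; mu = 2 gives A_2.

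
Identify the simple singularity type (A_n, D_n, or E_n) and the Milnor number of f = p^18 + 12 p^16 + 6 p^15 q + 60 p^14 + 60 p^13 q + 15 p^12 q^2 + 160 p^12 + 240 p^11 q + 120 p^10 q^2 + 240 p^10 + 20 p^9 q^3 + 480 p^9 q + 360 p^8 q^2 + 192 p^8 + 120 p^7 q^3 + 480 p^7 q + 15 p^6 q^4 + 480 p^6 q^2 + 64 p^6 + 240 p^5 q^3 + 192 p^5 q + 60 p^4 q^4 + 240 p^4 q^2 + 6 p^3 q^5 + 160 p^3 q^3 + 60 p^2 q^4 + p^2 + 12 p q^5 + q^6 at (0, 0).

The Hessian of f at 0 is [[2, 0], [0, 0]] with rank 1, so corank 1. A Groebner basis of the Jacobian ideal J(f) in C{p,q} is {q^5, p}; counting standard monomials gives mu = 5. Corank 1: A-series; mu = 5 gives A_5.

Type A5, Milnor number mu = 5.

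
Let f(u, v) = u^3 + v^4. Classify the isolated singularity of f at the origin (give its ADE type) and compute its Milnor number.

The Hessian of f at 0 is [[0, 0], [0, 0]] with rank 0, so corank 2. A Groebner basis of the Jacobian ideal J(f) in C{u,v} is {v^3, u^2}; counting standard monomials gives mu = 6. Corank 2; j^3 = u^3 is a perfect cube, so E-series; the 4-jet and mu = 6 give E_6.

Type E_6, Milnor number mu = 6.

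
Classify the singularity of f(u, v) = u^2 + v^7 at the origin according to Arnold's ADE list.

The Hessian of f at 0 has rank 1. Corank 1: A-series; mu = 6 gives A_6.

A6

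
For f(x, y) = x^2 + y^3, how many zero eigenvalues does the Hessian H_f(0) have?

1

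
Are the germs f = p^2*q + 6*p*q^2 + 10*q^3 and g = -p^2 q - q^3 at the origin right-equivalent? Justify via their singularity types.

Yes.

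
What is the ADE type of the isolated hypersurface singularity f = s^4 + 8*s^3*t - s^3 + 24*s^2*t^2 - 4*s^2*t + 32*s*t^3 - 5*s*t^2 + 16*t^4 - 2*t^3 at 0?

D5

The Hessian of f at 0 has rank 0. Corank 2; j^3 = -(s + t)^2*(s + 2*t) has shape L^2 M (L != M), so D-series; mu = 5 gives D_5.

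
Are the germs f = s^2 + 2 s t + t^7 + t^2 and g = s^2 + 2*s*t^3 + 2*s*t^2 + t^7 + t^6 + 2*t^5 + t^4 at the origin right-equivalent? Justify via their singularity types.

Yes.

The Hessian of f at 0 has rank 1. Corank 1: A-series; mu = 6 gives A_6. The Hessian of g at 0 has rank 1. Corank 1: A-series; mu = 6 gives A_6. Both have type A_6, hence right-equivalent.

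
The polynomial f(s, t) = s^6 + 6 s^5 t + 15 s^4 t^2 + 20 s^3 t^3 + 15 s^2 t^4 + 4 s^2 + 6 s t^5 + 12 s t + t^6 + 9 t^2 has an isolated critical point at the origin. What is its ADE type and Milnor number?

The Hessian of f at 0 has rank 1. Corank 1: A-series; mu = 5 gives A_5.

Type A5, Milnor number mu = 5.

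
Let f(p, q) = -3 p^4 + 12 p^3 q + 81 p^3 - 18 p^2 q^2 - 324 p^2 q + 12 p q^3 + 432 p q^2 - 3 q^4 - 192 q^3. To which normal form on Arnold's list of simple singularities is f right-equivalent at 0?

The Hessian of f at 0 has rank 0. Corank 2; j^3 = 3*(3*p - 4*q)^3 is a perfect cube, so E-series; the 4-jet and mu = 6 give E_6.

E_{6}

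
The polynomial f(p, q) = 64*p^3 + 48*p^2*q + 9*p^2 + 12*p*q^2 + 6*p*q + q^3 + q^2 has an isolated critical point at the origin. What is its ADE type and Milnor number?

The Hessian of f at 0 is [[18, 6], [6, 2]] with rank 1, so corank 1. A Groebner basis of the Jacobian ideal J(f) in C{p,q} is {q^2, p + q/3}; counting standard monomials gives mu = 2. Corank 1: A-series; mu = 2 gives A_2.

Type A_2, Milnor number mu = 2.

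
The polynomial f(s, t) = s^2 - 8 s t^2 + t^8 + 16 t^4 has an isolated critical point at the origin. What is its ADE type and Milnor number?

The Hessian of f at 0 is [[2, 0], [0, 0]] with rank 1, so corank 1. A Groebner basis of the Jacobian ideal J(f) in C{s,t} is {s^4, s^3*t, -s/4 + t^2}; counting standard monomials gives mu = 7. Corank 1: A-series; mu = 7 gives A_7.

Type A7, Milnor number mu = 7.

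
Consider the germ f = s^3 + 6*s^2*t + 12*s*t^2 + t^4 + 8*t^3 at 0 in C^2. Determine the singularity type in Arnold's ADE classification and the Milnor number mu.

Type E6, Milnor number mu = 6.

The Hessian of f at 0 is [[0, 0], [0, 0]] with rank 0, so corank 2. A Groebner basis of the Jacobian ideal J(f) in C{s,t} is {t^3, s^2 + 4*s*t + 4*t^2}; counting standard monomials gives mu = 6. Corank 2; j^3 = (s + 2*t)^3 is a perfect cube, so E-series; the 4-jet and mu = 6 give E_6.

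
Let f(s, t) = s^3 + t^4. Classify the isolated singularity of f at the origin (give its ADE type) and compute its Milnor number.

The Hessian of f at 0 is [[0, 0], [0, 0]] with rank 0, so corank 2. A Groebner basis of the Jacobian ideal J(f) in C{s,t} is {t^3, s^2}; counting standard monomials gives mu = 6. Corank 2; j^3 = s^3 is a perfect cube, so E-series; the 4-jet and mu = 6 give E_6.

Type E_{6}, Milnor number mu = 6.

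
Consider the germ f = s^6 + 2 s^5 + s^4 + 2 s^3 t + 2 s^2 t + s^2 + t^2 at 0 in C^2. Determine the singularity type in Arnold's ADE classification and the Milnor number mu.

Type A1, Milnor number mu = 1.

The Hessian of f at 0 is [[2, 0], [0, 2]] with rank 2, so corank 0. A Groebner basis of the Jacobian ideal J(f) in C{s,t} is {s, t}; counting standard monomials gives mu = 1. Corank 0: nondegenerate Morse point, so A_1.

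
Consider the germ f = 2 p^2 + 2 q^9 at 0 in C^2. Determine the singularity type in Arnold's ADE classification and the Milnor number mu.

The Hessian of f at 0 has rank 1. Corank 1: A-series; mu = 8 gives A_8.

Type A_{8}, Milnor number mu = 8.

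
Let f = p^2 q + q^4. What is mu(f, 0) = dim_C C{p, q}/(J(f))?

5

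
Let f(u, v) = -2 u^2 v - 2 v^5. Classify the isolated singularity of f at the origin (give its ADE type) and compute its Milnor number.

The Hessian of f at 0 has rank 0. Corank 2; j^3 = -2*u^2*v has shape L^2 M (L != M), so D-series; mu = 6 gives D_6.

Type D_6, Milnor number mu = 6.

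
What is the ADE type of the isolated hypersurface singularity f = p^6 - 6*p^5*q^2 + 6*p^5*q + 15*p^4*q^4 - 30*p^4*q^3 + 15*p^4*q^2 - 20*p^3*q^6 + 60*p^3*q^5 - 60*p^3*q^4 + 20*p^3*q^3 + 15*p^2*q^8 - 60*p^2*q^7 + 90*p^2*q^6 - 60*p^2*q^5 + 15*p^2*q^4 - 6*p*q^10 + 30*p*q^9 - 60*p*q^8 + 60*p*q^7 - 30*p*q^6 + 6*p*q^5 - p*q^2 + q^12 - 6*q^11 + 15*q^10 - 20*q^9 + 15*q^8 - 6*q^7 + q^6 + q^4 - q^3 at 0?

The Hessian of f at 0 has rank 0. Corank 2; j^3 = -q^2*(p + q) has shape L^2 M (L != M), so D-series; mu = 7 gives D_7.

D7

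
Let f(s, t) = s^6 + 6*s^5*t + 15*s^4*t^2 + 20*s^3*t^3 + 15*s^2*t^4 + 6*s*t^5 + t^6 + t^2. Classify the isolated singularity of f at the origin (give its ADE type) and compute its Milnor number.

Type A_{5}, Milnor number mu = 5.

The Hessian of f at 0 is [[0, 0], [0, 2]] with rank 1, so corank 1. A Groebner basis of the Jacobian ideal J(f) in C{s,t} is {s^5, t}; counting standard monomials gives mu = 5. Corank 1: A-series; mu = 5 gives A_5.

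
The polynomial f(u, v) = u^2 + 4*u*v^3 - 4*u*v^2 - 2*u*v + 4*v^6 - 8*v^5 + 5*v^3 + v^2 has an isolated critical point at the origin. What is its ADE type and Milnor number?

The Hessian of f at 0 has rank 1. Corank 1: A-series; mu = 2 gives A_2.

Type A_2, Milnor number mu = 2.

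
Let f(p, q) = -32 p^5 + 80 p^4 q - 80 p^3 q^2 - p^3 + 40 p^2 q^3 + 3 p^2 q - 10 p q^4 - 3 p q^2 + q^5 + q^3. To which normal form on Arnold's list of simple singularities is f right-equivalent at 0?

The Hessian of f at 0 is [[0, 0], [0, 0]] with rank 0, so corank 2. A Groebner basis of the Jacobian ideal J(f) in C{p,q} is {q^5, p*q^3 - 7*q^4/8, p^2 - 2*p*q + q^2}; counting standard monomials gives mu = 8. Corank 2; j^3 = -(p - q)^3 is a perfect cube, so E-series; the 5-jet and mu = 8 give E_8.

E8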